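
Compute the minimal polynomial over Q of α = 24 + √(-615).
m_α(x) = x^2 - 48x + 1191

From α - 24 = √(-615), squaring gives (α - 24)^2 = -615, i.e. α^2 - 48α + 576 = -615, so α^2 - 48α + 1191 = 0. The discriminant of x^2 - 48x + 1191 is (-48)^2 - 4·(1191) = 2304 - 4764 = -2460, and 4·(-615) is not a perfect square in Q since -615 is squarefree and ≠ 1. Hence x^2 - 48x + 1191 is irreducible over Q and is the minimal polynomial of α.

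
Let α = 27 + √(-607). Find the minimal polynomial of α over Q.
m_α(x) = x^2 - 54x + 1336

From α - 27 = √(-607), squaring gives (α - 27)^2 = -607, i.e. α^2 - 54α + 729 = -607, so α^2 - 54α + 1336 = 0. The discriminant of x^2 - 54x + 1336 is (-54)^2 - 4·(1336) = 2916 - 5344 = -2428, and 4·(-607) is not a perfect square in Q since -607 is squarefree and ≠ 1. Hence x^2 - 54x + 1336 is irreducible over Q and is the minimal polynomial of α.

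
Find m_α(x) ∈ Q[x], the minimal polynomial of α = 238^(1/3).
m_α(x) = x^3 - 238

α satisfies α^3 = 238, so x^3 - 238 annihilates α. By the rational root test, a rational root p/q (in lowest terms) of x^3 - 238 would satisfy p^3 = 238 q^3, forcing q = 1 and p^3 = 238; but 238 is not a perfect cube, contradiction. A monic cubic over Q with no rational root is irreducible (any nontrivial factorization would include a linear factor). Hence x^3 - 238 is the minimal polynomial of α, and in particular [Q(α):Q] = 3.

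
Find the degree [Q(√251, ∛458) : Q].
[Q(√251, ∛458) : Q] = 6

Let L = Q(√251, ∛458). Since Q(√251) ⊂ L and [Q(√251):Q] = 2, the tower law gives 2 | [L:Q]. Likewise Q(∛458) ⊂ L with [Q(∛458):Q] = 3 (because 458 is not a perfect cube), so 3 | [L:Q]. As gcd(2,3) = 1, [L:Q] is divisible by 6. Conversely L is generated over Q by √251 and ∛458, so [L:Q] ≤ 2·3 = 6. Therefore [Q(√251, ∛458) : Q] = 6.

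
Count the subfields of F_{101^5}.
F_{101^5} has 2 subfields

The subfields of F_{p^n} are exactly the fields F_{p^d} for d | n (each is the fixed field of the unique index-d subgroup of Gal(F_{p^n}/F_p) ≅ Z/nZ). The divisors of n = 5 are {1, 5}, giving 2 subfields: F_{101^1}, F_{101^5}.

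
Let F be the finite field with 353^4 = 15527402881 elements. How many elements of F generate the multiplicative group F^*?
There are φ(15527402880) = 3477995520 primitive elements

F_q^* is cyclic of order q - 1 = 15527402880. A cyclic group of order m has exactly φ(m) generators. Here m = 15527402880 = 2^7 · 3 · 5 · 11 · 17 · 59 · 733, so the number of primitive elements is φ(15527402880) = 3477995520.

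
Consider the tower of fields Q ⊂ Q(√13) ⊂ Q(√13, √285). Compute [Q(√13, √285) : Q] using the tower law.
[Q(√13, √285) : Q] = 4

[Q(√13):Q] = 2 (min poly x^2 - 13, irreducible since 13 is squarefree > 1). For the top step, suppose √285 ∈ Q(√13), say √285 = c + d√13 with c, d ∈ Q. Squaring: 285 = c^2 + 13d^2 + 2cd√13. Since √13 ∉ Q this forces 2cd = 0. If d = 0 then √285 = c ∈ Q, contradicting 285 squarefree > 1. If c = 0 then 285 = 13d^2, so 13·285 = (13d)^2 is a perfect square in Q — but 13·285 = 3705 is not a perfect square (since 13 and 285 are distinct squarefree integers). Contradiction. Hence √285 ∉ Q(√13), so x^2 - 285 stays irreducible over Q(√13) and [Q(√13, √285) : Q(√13)] = 2. By the tower law, [Q(√13, √285) : Q] = 2 · 2 = 4.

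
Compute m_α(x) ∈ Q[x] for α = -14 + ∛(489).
m_α(x) = x^3 + 42x^2 + 588x + 2255

Set β = α + 14 = ∛(489), so β^3 = 489. Then (α + 14)^3 - 489 = 0, i.e. α is a root of g(x) = (x + 14)^3 - 489 = x^3 + 42x^2 + 588x + 2255. Since g(x) = h(x + 14) where h(x) = x^3 - 489, and h is irreducible over Q (because 489 is not a perfect cube, so h has no rational root, and a monic cubic with no rational root is irreducible), g is also irreducible (irreducibility is preserved under the substitution x → x + 14). Hence m_α(x) = x^3 + 42x^2 + 588x + 2255.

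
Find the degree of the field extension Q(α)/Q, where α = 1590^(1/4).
[Q(α):Q] = 4

α is a root of x^4 - 1590. By Eisenstein's criterion at the prime p = 2 (which divides the constant term 1590 but p^2 = 4 does not, since 1590 is squarefree), x^4 - 1590 is irreducible over Q. Hence [Q(α):Q] = 4.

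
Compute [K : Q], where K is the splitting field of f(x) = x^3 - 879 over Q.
[K : Q] = 6

The roots of x^3 - 879 are ∛879, ω∛879, ω^2∛879 where ω = e^(2πi/3) is a primitive cube root of unity, so K = Q(∛879, ω). Now [Q(∛879):Q] = 3 (since 879 is not a perfect cube, x^3 - 879 is irreducible) and [Q(ω):Q] = 2. Both 2 and 3 divide [K:Q], and [K:Q] ≤ 3·2 = 6, so [K:Q] = 6. (Equivalently: Q(∛879) ⊂ R but ω ∉ R, so [K : Q(∛879)] = 2.)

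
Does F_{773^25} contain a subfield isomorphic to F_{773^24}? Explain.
No: F_{773^24} is not a subfield of F_{773^25}

F_{p^m} embeds in F_{p^n} iff m | n. Here 24 ∤ 25 (since 25 = 1·24 + 1 with remainder 1 ≠ 0), so F_{773^24} is not a subfield of F_{773^25}. Equivalently: if it were, the tower law would give 24 = [F_{773^24}:F_773] dividing [F_{773^25}:F_773] = 25, contradiction.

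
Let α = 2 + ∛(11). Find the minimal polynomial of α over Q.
m_α(x) = x^3 - 6x^2 + 12x - 19

Set β = α - 2 = ∛(11), so β^3 = 11. Then (α - 2)^3 - 11 = 0, i.e. α is a root of g(x) = (x - 2)^3 - 11 = x^3 - 6x^2 + 12x - 19. Since g(x) = h(x - 2) where h(x) = x^3 - 11, and h is irreducible over Q (because 11 is not a perfect cube, so h has no rational root, and a monic cubic with no rational root is irreducible), g is also irreducible (irreducibility is preserved under the substitution x → x - 2). Hence m_α(x) = x^3 - 6x^2 + 12x - 19.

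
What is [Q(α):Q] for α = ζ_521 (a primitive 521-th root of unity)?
[Q(α):Q] = 520

The minimal polynomial of ζ_521 over Q is the 521-th cyclotomic polynomial Φ_521(x), which is irreducible over Q and has degree φ(521) = 520. Hence [Q(α):Q] = φ(521) = 520.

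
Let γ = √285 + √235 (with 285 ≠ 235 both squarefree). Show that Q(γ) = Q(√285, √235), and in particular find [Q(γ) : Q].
[Q(γ) : Q] = 4 (equivalently, Q(γ) = Q(√285, √235))

Obviously Q(γ) ⊆ Q(√285, √235), and [Q(√285, √235):Q] = 4 (since 285, 235 are distinct squarefree integers > 1 with 66975 not a perfect square). To show equality we compute the minimal polynomial of γ. From γ = √285 + √235: γ^2 = 285 + 2√(66975) + 235 = 520 + 2√(66975), so γ^2 - 520 = 2√(66975); squaring, (γ^2 - 520)^2 = 4·66975, i.e. γ^4 - 1040γ^2 + 270400 - 267900 = 0, i.e. γ^4 - 1040γ^2 + 2500 = 0. So γ is a root of x^4 - 1040x^2 + 2500. This polynomial is irreducible over Q: it has no rational root (each ±√285 ± √235 is irrational), and any factorization into two quadratics over Q would force √(66975) ∈ Q (pairing opposite roots) or √285, √235 ∈ Q (other pairings), all impossible. Hence [Q(γ):Q] = 4 = [Q(√285, √235):Q], so Q(γ) = Q(√285, √235).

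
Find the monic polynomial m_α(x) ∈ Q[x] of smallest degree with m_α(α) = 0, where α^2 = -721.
m_α(x) = x^2 + 721

α satisfies α^2 + 721 = 0, so x^2 + 721 annihilates α. Since d = -721 is squarefree and ≠ 1, it is not a perfect square in Q, so x^2 + 721 has no rational root and is therefore irreducible over Q (a degree-2 polynomial over a field is irreducible iff it has no root). Hence m_α(x) = x^2 + 721.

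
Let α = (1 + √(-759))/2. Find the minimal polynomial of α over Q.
m_α(x) = x^2 - x + 190

From 2α - 1 = √(-759), squaring gives (2α - 1)^2 = -759, i.e. 4α^2 - 4α + 1 = -759, so α^2 - α + (1 + 759)/4 = 0. Since -759 ≡ 1 (mod 4), (1 + 759)/4 = 190 ∈ Z. The polynomial x^2 - x + 190 has discriminant 1 - 4·(190) = -759, which is not a perfect square in Q (d = -759 is squarefree and ≠ 1), so x^2 - x + 190 is irreducible over Q. It is the minimal polynomial of α.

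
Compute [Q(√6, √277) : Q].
[Q(√6, √277) : Q] = 4

[Q(√6):Q] = 2 (min poly x^2 - 6, irreducible since 6 is squarefree > 1). For the top step, suppose √277 ∈ Q(√6), say √277 = c + d√6 with c, d ∈ Q. Squaring: 277 = c^2 + 6d^2 + 2cd√6. Since √6 ∉ Q this forces 2cd = 0. If d = 0 then √277 = c ∈ Q, contradicting 277 squarefree > 1. If c = 0 then 277 = 6d^2, so 6·277 = (6d)^2 is a perfect square in Q — but 6·277 = 1662 is not a perfect square (since 6 and 277 are distinct squarefree integers). Contradiction. Hence √277 ∉ Q(√6), so x^2 - 277 stays irreducible over Q(√6) and [Q(√6, √277) : Q(√6)] = 2. By the tower law, [Q(√6, √277) : Q] = 2 · 2 = 4.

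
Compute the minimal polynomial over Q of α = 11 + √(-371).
m_α(x) = x^2 - 22x + 492

From α - 11 = √(-371), squaring gives (α - 11)^2 = -371, i.e. α^2 - 22α + 121 = -371, so α^2 - 22α + 492 = 0. The discriminant of x^2 - 22x + 492 is (-22)^2 - 4·(492) = 484 - 1968 = -1484, and 4·(-371) is not a perfect square in Q since -371 is squarefree and ≠ 1. Hence x^2 - 22x + 492 is irreducible over Q and is the minimal polynomial of α.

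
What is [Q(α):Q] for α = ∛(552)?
[Q(α):Q] = 3

The minimal polynomial of α is x^3 - 552, irreducible over Q since 552 is not a perfect cube (so x^3 - 552 has no rational root). Hence [Q(α):Q] = deg(m_α) = 3.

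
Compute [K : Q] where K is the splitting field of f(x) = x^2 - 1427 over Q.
[K : Q] = 2

f(x) = x^2 - 1427 factors as (x - √1427)(x + √1427). The splitting field is K = Q(√1427). Since 1427 is squarefree and > 1, it is not a perfect square, so x^2 - 1427 is irreducible over Q and [Q(√1427) : Q] = 2. Hence [K : Q] = 2.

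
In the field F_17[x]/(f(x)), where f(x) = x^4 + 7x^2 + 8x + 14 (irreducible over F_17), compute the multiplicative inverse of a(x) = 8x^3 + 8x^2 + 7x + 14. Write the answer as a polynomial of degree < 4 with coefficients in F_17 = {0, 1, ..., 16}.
a(x)^(-1) ≡ 13x^3 + 10x^2 + 12x + 9 (mod f(x))

Since f is irreducible over F_17, F_17[x]/(f) is a field and a(x) ≠ 0 has an inverse. Apply the extended Euclidean algorithm to f(x) and a(x) in F_17[x]: f(x) = (15x + 2)·a(x) + (5x^2 + 5x + 3);  a(x) = (5x)·(5x^2 + 5x + 3) + (9x + 14);  (5x^2 + 5x + 3) = (10x + 2)·(9x + 14) + (9). The last nonzero remainder is the constant 9 = gcd(f, a) in F_17. Back-substituting through the division chain expresses 9 = s(x)·a(x) + t(x)·f(x) with s(x) ≡ 15x^3 + 5x^2 + 6x + 13 (mod f), so (15x^3 + 5x^2 + 6x + 13)·a(x) ≡ 9 (mod f). Multiplying by 9^(-1) ≡ 2 in F_17 gives a(x)^(-1) ≡ 2·(15x^3 + 5x^2 + 6x + 13) ≡ 13x^3 + 10x^2 + 12x + 9 (mod f). Check: (8x^3 + 8x^2 + 7x + 14)·(13x^3 + 10x^2 + 12x + 9) = 2x^6 + 14x^5 + 12x^4 + 12x^3 + 7x^2 + 10x + 7 ≡ 1 (mod x^4 + 7x^2 + 8x + 14).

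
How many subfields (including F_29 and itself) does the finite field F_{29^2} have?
F_{29^2} has 2 subfields

The subfields of F_{p^n} are exactly the fields F_{p^d} for d | n (each is the fixed field of the unique index-d subgroup of Gal(F_{p^n}/F_p) ≅ Z/nZ). The divisors of n = 2 are {1, 2}, giving 2 subfields: F_{29^1}, F_{29^2}.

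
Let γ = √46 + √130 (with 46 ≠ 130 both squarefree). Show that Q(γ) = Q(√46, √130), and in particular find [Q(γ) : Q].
[Q(γ) : Q] = 4 (equivalently, Q(γ) = Q(√46, √130))

Obviously Q(γ) ⊆ Q(√46, √130), and [Q(√46, √130):Q] = 4 (since 46, 130 are distinct squarefree integers > 1 with 5980 not a perfect square). To show equality we compute the minimal polynomial of γ. From γ = √46 + √130: γ^2 = 46 + 2√(5980) + 130 = 176 + 2√(5980), so γ^2 - 176 = 2√(5980); squaring, (γ^2 - 176)^2 = 4·5980, i.e. γ^4 - 352γ^2 + 30976 - 23920 = 0, i.e. γ^4 - 352γ^2 + 7056 = 0. So γ is a root of x^4 - 352x^2 + 7056. This polynomial is irreducible over Q: it has no rational root (each ±√46 ± √130 is irrational), and any factorization into two quadratics over Q would force √(5980) ∈ Q (pairing opposite roots) or √46, √130 ∈ Q (other pairings), all impossible. Hence [Q(γ):Q] = 4 = [Q(√46, √130):Q], so Q(γ) = Q(√46, √130).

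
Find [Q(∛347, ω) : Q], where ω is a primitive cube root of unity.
[Q(∛347, ω) : Q] = 6

[Q(∛347):Q] = 3 (min poly x^3 - 347, irreducible since 347 is not a perfect cube). [Q(ω):Q] = 2 (min poly x^2 + x + 1). Since Q(∛347) ⊂ R and ω ∉ R, we have ω ∉ Q(∛347), so x^2 + x + 1 remains irreducible over Q(∛347) and [Q(∛347, ω) : Q(∛347)] = 2. By the tower law, [Q(∛347, ω) : Q] = 3 · 2 = 6. (In fact Q(∛347, ω) is the splitting field of x^3 - 347 over Q.)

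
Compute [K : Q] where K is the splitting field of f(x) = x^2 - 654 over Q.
[K : Q] = 2

f(x) = x^2 - 654 factors as (x - √654)(x + √654). The splitting field is K = Q(√654). Since 654 is squarefree and > 1, it is not a perfect square, so x^2 - 654 is irreducible over Q and [Q(√654) : Q] = 2. Hence [K : Q] = 2.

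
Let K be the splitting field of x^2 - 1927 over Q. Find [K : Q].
[K : Q] = 2

f(x) = x^2 - 1927 factors as (x - √1927)(x + √1927). The splitting field is K = Q(√1927). Since 1927 is squarefree and > 1, it is not a perfect square, so x^2 - 1927 is irreducible over Q and [Q(√1927) : Q] = 2. Hence [K : Q] = 2.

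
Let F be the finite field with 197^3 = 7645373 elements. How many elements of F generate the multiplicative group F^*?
There are φ(7645372) = 3102624 primitive elements

F_q^* is cyclic of order q - 1 = 7645372. A cyclic group of order m has exactly φ(m) generators. Here m = 7645372 = 2^2 · 7^2 · 19 · 2053, so the number of primitive elements is φ(7645372) = 3102624.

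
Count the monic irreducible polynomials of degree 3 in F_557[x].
There are 57602712 monic irreducible polynomials of degree 3 over F_557

Each element of F_{557^3} that lies in no proper subfield is a root of exactly one monic irreducible of degree 3 over F_557, and each such polynomial has 3 distinct roots in F_{557^3}. By Möbius inversion the count is N_557(3) = (1/3) Σ_{d|3} μ(3/d) · 557^d = (1/3)(μ(3)·557^1 + μ(1)·557^3) = 172808136/3 = 57602712.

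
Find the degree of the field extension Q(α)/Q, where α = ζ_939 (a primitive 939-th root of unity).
[Q(α):Q] = 624

The minimal polynomial of ζ_939 over Q is the 939-th cyclotomic polynomial Φ_939(x), which is irreducible over Q and has degree φ(939) = 624. Hence [Q(α):Q] = φ(939) = 624.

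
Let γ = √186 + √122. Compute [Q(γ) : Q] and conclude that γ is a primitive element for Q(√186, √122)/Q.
[Q(γ) : Q] = 4 (equivalently, Q(γ) = Q(√186, √122))

Obviously Q(γ) ⊆ Q(√186, √122), and [Q(√186, √122):Q] = 4 (since 186, 122 are distinct squarefree integers > 1 with 22692 not a perfect square). To show equality we compute the minimal polynomial of γ. From γ = √186 + √122: γ^2 = 186 + 2√(22692) + 122 = 308 + 2√(22692), so γ^2 - 308 = 2√(22692); squaring, (γ^2 - 308)^2 = 4·22692, i.e. γ^4 - 616γ^2 + 94864 - 90768 = 0, i.e. γ^4 - 616γ^2 + 4096 = 0. So γ is a root of x^4 - 616x^2 + 4096. This polynomial is irreducible over Q: it has no rational root (each ±√186 ± √122 is irrational), and any factorization into two quadratics over Q would force √(22692) ∈ Q (pairing opposite roots) or √186, √122 ∈ Q (other pairings), all impossible. Hence [Q(γ):Q] = 4 = [Q(√186, √122):Q], so Q(γ) = Q(√186, √122).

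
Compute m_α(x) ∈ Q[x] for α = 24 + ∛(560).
m_α(x) = x^3 - 72x^2 + 1728x - 14384

Set β = α - 24 = ∛(560), so β^3 = 560. Then (α - 24)^3 - 560 = 0, i.e. α is a root of g(x) = (x - 24)^3 - 560 = x^3 - 72x^2 + 1728x - 14384. Since g(x) = h(x - 24) where h(x) = x^3 - 560, and h is irreducible over Q (because 560 is not a perfect cube, so h has no rational root, and a monic cubic with no rational root is irreducible), g is also irreducible (irreducibility is preserved under the substitution x → x - 24). Hence m_α(x) = x^3 - 72x^2 + 1728x - 14384.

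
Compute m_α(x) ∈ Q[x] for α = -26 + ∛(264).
m_α(x) = x^3 + 78x^2 + 2028x + 17312

Set β = α + 26 = ∛(264), so β^3 = 264. Then (α + 26)^3 - 264 = 0, i.e. α is a root of g(x) = (x + 26)^3 - 264 = x^3 + 78x^2 + 2028x + 17312. Since g(x) = h(x + 26) where h(x) = x^3 - 264, and h is irreducible over Q (because 264 is not a perfect cube, so h has no rational root, and a monic cubic with no rational root is irreducible), g is also irreducible (irreducibility is preserved under the substitution x → x + 26). Hence m_α(x) = x^3 + 78x^2 + 2028x + 17312.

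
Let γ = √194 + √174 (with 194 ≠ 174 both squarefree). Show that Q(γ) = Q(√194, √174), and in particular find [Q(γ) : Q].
[Q(γ) : Q] = 4 (equivalently, Q(γ) = Q(√194, √174))

Obviously Q(γ) ⊆ Q(√194, √174), and [Q(√194, √174):Q] = 4 (since 194, 174 are distinct squarefree integers > 1 with 33756 not a perfect square). To show equality we compute the minimal polynomial of γ. From γ = √194 + √174: γ^2 = 194 + 2√(33756) + 174 = 368 + 2√(33756), so γ^2 - 368 = 2√(33756); squaring, (γ^2 - 368)^2 = 4·33756, i.e. γ^4 - 736γ^2 + 135424 - 135024 = 0, i.e. γ^4 - 736γ^2 + 400 = 0. So γ is a root of x^4 - 736x^2 + 400. This polynomial is irreducible over Q: it has no rational root (each ±√194 ± √174 is irrational), and any factorization into two quadratics over Q would force √(33756) ∈ Q (pairing opposite roots) or √194, √174 ∈ Q (other pairings), all impossible. Hence [Q(γ):Q] = 4 = [Q(√194, √174):Q], so Q(γ) = Q(√194, √174).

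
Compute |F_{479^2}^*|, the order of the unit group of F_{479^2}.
|F_{479^2}^*| = 229440

F_{479^2} has 479^2 = 229441 elements; its multiplicative group consists of all nonzero elements, so |F_{479^2}^*| = 229441 - 1 = 229440. (It is cyclic since any finite subgroup of the multiplicative group of a field is cyclic.)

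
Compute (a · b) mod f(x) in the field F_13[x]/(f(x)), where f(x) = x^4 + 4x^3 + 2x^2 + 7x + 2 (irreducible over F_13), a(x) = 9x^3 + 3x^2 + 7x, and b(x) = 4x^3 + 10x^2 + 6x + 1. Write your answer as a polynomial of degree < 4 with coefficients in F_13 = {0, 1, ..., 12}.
a · b ≡ 7x^3 + 7x^2 (mod f(x))

Multiply in F_13[x]: a(x)·b(x) = (9x^3 + 3x^2 + 7x)·(4x^3 + 10x^2 + 6x + 1) = 10x^6 + 11x^5 + 8x^4 + 6x^3 + 6x^2 + 7x. This has degree ≥ 4, so divide by f(x) over F_13: 10x^6 + 11x^5 + 8x^4 + 6x^3 + 6x^2 + 7x = (10x^2 + 10x)·(x^4 + 4x^3 + 2x^2 + 7x + 2) + (7x^3 + 7x^2). Hence a·b ≡ 7x^3 + 7x^2 (mod f). (F_13[x]/(f) is a field with 13^4 = 28561 elements since f is irreducible of degree 4.)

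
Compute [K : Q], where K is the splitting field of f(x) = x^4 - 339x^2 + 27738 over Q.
[K : Q] = 4

Solving the quadratic in x^2: x^2 = (339 ± √(339^2 - 4·27738))/2 = (339 ± √3969)/2 = (339 ± 63)/2, giving x^2 = 138 or x^2 = 201. So f(x) = (x^2 - 138)(x^2 - 201) and the roots of f are ±√138, ±√201. Hence the splitting field is K = Q(√138, √201). Since 138 and 201 are distinct squarefree integers > 1, their product 27738 is not a perfect square, so √201 ∉ Q(√138). By the tower law [K:Q] = [Q(√138,√201):Q(√138)] · [Q(√138):Q] = 2 · 2 = 4.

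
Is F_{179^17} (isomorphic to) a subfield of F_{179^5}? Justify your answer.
No: F_{179^17} is not a subfield of F_{179^5}

F_{p^m} embeds in F_{p^n} iff m | n. Here 17 ∤ 5 (since 5 = 0·17 + 5 with remainder 5 ≠ 0), so F_{179^17} is not a subfield of F_{179^5}. Equivalently: if it were, the tower law would give 17 = [F_{179^17}:F_179] dividing [F_{179^5}:F_179] = 5, contradiction.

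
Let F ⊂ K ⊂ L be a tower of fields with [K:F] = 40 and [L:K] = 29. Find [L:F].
[L:F] = 1160

The tower law says that for any tower of field extensions F ⊂ K ⊂ L with finite degrees, [L:F] = [L:K] · [K:F]. Here this gives [L:F] = 29 · 40 = 1160.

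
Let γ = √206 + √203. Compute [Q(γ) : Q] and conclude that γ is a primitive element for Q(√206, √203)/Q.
[Q(γ) : Q] = 4 (equivalently, Q(γ) = Q(√206, √203))

Obviously Q(γ) ⊆ Q(√206, √203), and [Q(√206, √203):Q] = 4 (since 206, 203 are distinct squarefree integers > 1 with 41818 not a perfect square). To show equality we compute the minimal polynomial of γ. From γ = √206 + √203: γ^2 = 206 + 2√(41818) + 203 = 409 + 2√(41818), so γ^2 - 409 = 2√(41818); squaring, (γ^2 - 409)^2 = 4·41818, i.e. γ^4 - 818γ^2 + 167281 - 167272 = 0, i.e. γ^4 - 818γ^2 + 9 = 0. So γ is a root of x^4 - 818x^2 + 9. This polynomial is irreducible over Q: it has no rational root (each ±√206 ± √203 is irrational), and any factorization into two quadratics over Q would force √(41818) ∈ Q (pairing opposite roots) or √206, √203 ∈ Q (other pairings), all impossible. Hence [Q(γ):Q] = 4 = [Q(√206, √203):Q], so Q(γ) = Q(√206, √203).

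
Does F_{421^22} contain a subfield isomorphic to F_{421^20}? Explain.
No: F_{421^20} is not a subfield of F_{421^22}

F_{p^m} embeds in F_{p^n} iff m | n. Here 20 ∤ 22 (since 22 = 1·20 + 2 with remainder 2 ≠ 0), so F_{421^20} is not a subfield of F_{421^22}. Equivalently: if it were, the tower law would give 20 = [F_{421^20}:F_421] dividing [F_{421^22}:F_421] = 22, contradiction.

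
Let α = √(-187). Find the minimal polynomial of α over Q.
m_α(x) = x^2 + 187

α satisfies α^2 + 187 = 0, so x^2 + 187 annihilates α. Since d = -187 is squarefree and ≠ 1, it is not a perfect square in Q, so x^2 + 187 has no rational root and is therefore irreducible over Q (a degree-2 polynomial over a field is irreducible iff it has no root). Hence m_α(x) = x^2 + 187.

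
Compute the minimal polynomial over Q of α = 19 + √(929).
m_α(x) = x^2 - 38x - 568

From α - 19 = √(929), squaring gives (α - 19)^2 = 929, i.e. α^2 - 38α + 361 = 929, so α^2 - 38α - 568 = 0. The discriminant of x^2 - 38x - 568 is (-38)^2 - 4·(-568) = 1444 + 2272 = 3716, and 4·(929) is not a perfect square in Q since 929 is squarefree and ≠ 1. Hence x^2 - 38x - 568 is irreducible over Q and is the minimal polynomial of α.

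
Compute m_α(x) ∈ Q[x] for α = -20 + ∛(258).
m_α(x) = x^3 + 60x^2 + 1200x + 7742

Set β = α + 20 = ∛(258), so β^3 = 258. Then (α + 20)^3 - 258 = 0, i.e. α is a root of g(x) = (x + 20)^3 - 258 = x^3 + 60x^2 + 1200x + 7742. Since g(x) = h(x + 20) where h(x) = x^3 - 258, and h is irreducible over Q (because 258 is not a perfect cube, so h has no rational root, and a monic cubic with no rational root is irreducible), g is also irreducible (irreducibility is preserved under the substitution x → x + 20). Hence m_α(x) = x^3 + 60x^2 + 1200x + 7742.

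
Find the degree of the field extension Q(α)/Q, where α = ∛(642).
[Q(α):Q] = 3

The minimal polynomial of α is x^3 - 642, irreducible over Q since 642 is not a perfect cube (so x^3 - 642 has no rational root). Hence [Q(α):Q] = deg(m_α) = 3.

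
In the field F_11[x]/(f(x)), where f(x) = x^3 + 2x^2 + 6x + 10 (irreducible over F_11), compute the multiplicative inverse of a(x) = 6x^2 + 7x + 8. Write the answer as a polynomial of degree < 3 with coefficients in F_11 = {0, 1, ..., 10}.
a(x)^(-1) ≡ 2x^2 + 2x + 4 (mod f(x))

Since f is irreducible over F_11, F_11[x]/(f) is a field and a(x) ≠ 0 has an inverse. Apply the extended Euclidean algorithm to f(x) and a(x) in F_11[x]: f(x) = (2x + 9)·a(x) + (4x + 4);  a(x) = (7x + 3)·(4x + 4) + (7). The last nonzero remainder is the constant 7 = gcd(f, a) in F_11. Back-substituting through the division chain expresses 7 = s(x)·a(x) + t(x)·f(x) with s(x) ≡ 3x^2 + 3x + 6 (mod f), so (3x^2 + 3x + 6)·a(x) ≡ 7 (mod f). Multiplying by 7^(-1) ≡ 8 in F_11 gives a(x)^(-1) ≡ 8·(3x^2 + 3x + 6) ≡ 2x^2 + 2x + 4 (mod f). Check: (6x^2 + 7x + 8)·(2x^2 + 2x + 4) = x^4 + 4x^3 + 10x^2 + 10 ≡ 1 (mod x^3 + 2x^2 + 6x + 10).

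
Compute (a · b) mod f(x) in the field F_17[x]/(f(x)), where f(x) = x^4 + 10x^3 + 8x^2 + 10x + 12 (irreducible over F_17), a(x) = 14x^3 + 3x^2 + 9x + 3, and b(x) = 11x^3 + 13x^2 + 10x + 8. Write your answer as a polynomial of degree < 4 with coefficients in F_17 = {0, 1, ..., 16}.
a · b ≡ 3x^3 + 6x^2 + 6x + 15 (mod f(x))

Multiply in F_17[x]: a(x)·b(x) = (14x^3 + 3x^2 + 9x + 3)·(11x^3 + 13x^2 + 10x + 8) = x^6 + 11x^5 + 6x^4 + 3x^3 + 7. This has degree ≥ 4, so divide by f(x) over F_17: x^6 + 11x^5 + 6x^4 + 3x^3 + 7 = (x^2 + x + 5)·(x^4 + 10x^3 + 8x^2 + 10x + 12) + (3x^3 + 6x^2 + 6x + 15). Hence a·b ≡ 3x^3 + 6x^2 + 6x + 15 (mod f). (F_17[x]/(f) is a field with 17^4 = 83521 elements since f is irreducible of degree 4.)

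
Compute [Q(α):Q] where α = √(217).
[Q(α):Q] = 2

[Q(α):Q] equals the degree of the minimal polynomial of α. Here α^2 = 217 and x^2 - 217 is irreducible (d = 217 is squarefree, ≠ 1, hence not a square), so deg(m_α) = 2. Thus [Q(α):Q] = 2.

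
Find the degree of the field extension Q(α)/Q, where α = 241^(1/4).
[Q(α):Q] = 4

α is a root of x^4 - 241. By Eisenstein's criterion at the prime p = 241 (which divides the constant term 241 but p^2 = 58081 does not, since 241 is squarefree), x^4 - 241 is irreducible over Q. Hence [Q(α):Q] = 4.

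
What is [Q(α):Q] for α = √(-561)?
[Q(α):Q] = 2

[Q(α):Q] equals the degree of the minimal polynomial of α. Here α^2 = -561 and x^2 + 561 is irreducible (d = -561 is squarefree, ≠ 1, hence not a square), so deg(m_α) = 2. Thus [Q(α):Q] = 2.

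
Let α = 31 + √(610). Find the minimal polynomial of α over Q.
m_α(x) = x^2 - 62x + 351

From α - 31 = √(610), squaring gives (α - 31)^2 = 610, i.e. α^2 - 62α + 961 = 610, so α^2 - 62α + 351 = 0. The discriminant of x^2 - 62x + 351 is (-62)^2 - 4·(351) = 3844 - 1404 = 2440, and 4·(610) is not a perfect square in Q since 610 is squarefree and ≠ 1. Hence x^2 - 62x + 351 is irreducible over Q and is the minimal polynomial of α.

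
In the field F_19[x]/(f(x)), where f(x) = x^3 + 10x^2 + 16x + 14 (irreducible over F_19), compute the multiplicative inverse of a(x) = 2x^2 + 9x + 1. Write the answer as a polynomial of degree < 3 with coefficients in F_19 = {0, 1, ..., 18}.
a(x)^(-1) ≡ 17x^2 + 13x + 8 (mod f(x))

Since f is irreducible over F_19, F_19[x]/(f) is a field and a(x) ≠ 0 has an inverse. Apply the extended Euclidean algorithm to f(x) and a(x) in F_19[x]: f(x) = (10x + 17)·a(x) + (5x + 16);  a(x) = (8x + 18)·(5x + 16) + (17). The last nonzero remainder is the constant 17 = gcd(f, a) in F_19. Back-substituting through the division chain expresses 17 = s(x)·a(x) + t(x)·f(x) with s(x) ≡ 4x^2 + 12x + 3 (mod f), so (4x^2 + 12x + 3)·a(x) ≡ 17 (mod f). Multiplying by 17^(-1) ≡ 9 in F_19 gives a(x)^(-1) ≡ 9·(4x^2 + 12x + 3) ≡ 17x^2 + 13x + 8 (mod f). Check: (2x^2 + 9x + 1)·(17x^2 + 13x + 8) = 15x^4 + 8x^3 + 17x^2 + 9x + 8 ≡ 1 (mod x^3 + 10x^2 + 16x + 14).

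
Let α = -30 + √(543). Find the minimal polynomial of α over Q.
m_α(x) = x^2 + 60x + 357

From α + 30 = √(543), squaring gives (α + 30)^2 = 543, i.e. α^2 + 60α + 900 = 543, so α^2 + 60α + 357 = 0. The discriminant of x^2 + 60x + 357 is (60)^2 - 4·(357) = 3600 - 1428 = 2172, and 4·(543) is not a perfect square in Q since 543 is squarefree and ≠ 1. Hence x^2 + 60x + 357 is irreducible over Q and is the minimal polynomial of α.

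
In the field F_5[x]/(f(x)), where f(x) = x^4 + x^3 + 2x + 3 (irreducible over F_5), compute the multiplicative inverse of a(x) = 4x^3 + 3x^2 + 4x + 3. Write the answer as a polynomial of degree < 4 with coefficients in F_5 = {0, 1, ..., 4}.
a(x)^(-1) ≡ 2x^2 (mod f(x))

Since f is irreducible over F_5, F_5[x]/(f) is a field and a(x) ≠ 0 has an inverse. Apply the extended Euclidean algorithm to f(x) and a(x) in F_5[x]: f(x) = (4x + 1)·a(x) + (x^2 + x);  a(x) = (4x + 4)·(x^2 + x) + (3). The last nonzero remainder is the constant 3 = gcd(f, a) in F_5. Back-substituting through the division chain expresses 3 = s(x)·a(x) + t(x)·f(x) with s(x) ≡ x^2 (mod f), so (x^2)·a(x) ≡ 3 (mod f). Multiplying by 3^(-1) ≡ 2 in F_5 gives a(x)^(-1) ≡ 2·(x^2) ≡ 2x^2 (mod f). Check: (4x^3 + 3x^2 + 4x + 3)·(2x^2) = 3x^5 + x^4 + 3x^3 + x^2 ≡ 1 (mod x^4 + x^3 + 2x + 3).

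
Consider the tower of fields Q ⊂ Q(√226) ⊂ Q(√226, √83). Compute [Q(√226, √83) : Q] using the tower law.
[Q(√226, √83) : Q] = 4

[Q(√226):Q] = 2 (min poly x^2 - 226, irreducible since 226 is squarefree > 1). For the top step, suppose √83 ∈ Q(√226), say √83 = c + d√226 with c, d ∈ Q. Squaring: 83 = c^2 + 226d^2 + 2cd√226. Since √226 ∉ Q this forces 2cd = 0. If d = 0 then √83 = c ∈ Q, contradicting 83 squarefree > 1. If c = 0 then 83 = 226d^2, so 226·83 = (226d)^2 is a perfect square in Q — but 226·83 = 18758 is not a perfect square (since 226 and 83 are distinct squarefree integers). Contradiction. Hence √83 ∉ Q(√226), so x^2 - 83 stays irreducible over Q(√226) and [Q(√226, √83) : Q(√226)] = 2. By the tower law, [Q(√226, √83) : Q] = 2 · 2 = 4.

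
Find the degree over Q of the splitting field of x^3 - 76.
[K : Q] = 6

The roots of x^3 - 76 are ∛76, ω∛76, ω^2∛76 where ω = e^(2πi/3) is a primitive cube root of unity, so K = Q(∛76, ω). Now [Q(∛76):Q] = 3 (since 76 is not a perfect cube, x^3 - 76 is irreducible) and [Q(ω):Q] = 2. Both 2 and 3 divide [K:Q], and [K:Q] ≤ 3·2 = 6, so [K:Q] = 6. (Equivalently: Q(∛76) ⊂ R but ω ∉ R, so [K : Q(∛76)] = 2.)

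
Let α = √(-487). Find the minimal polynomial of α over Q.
m_α(x) = x^2 + 487

α satisfies α^2 + 487 = 0, so x^2 + 487 annihilates α. Since d = -487 is squarefree and ≠ 1, it is not a perfect square in Q, so x^2 + 487 has no rational root and is therefore irreducible over Q (a degree-2 polynomial over a field is irreducible iff it has no root). Hence m_α(x) = x^2 + 487.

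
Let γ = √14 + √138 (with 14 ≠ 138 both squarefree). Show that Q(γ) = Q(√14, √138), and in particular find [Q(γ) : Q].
[Q(γ) : Q] = 4 (equivalently, Q(γ) = Q(√14, √138))

Obviously Q(γ) ⊆ Q(√14, √138), and [Q(√14, √138):Q] = 4 (since 14, 138 are distinct squarefree integers > 1 with 1932 not a perfect square). To show equality we compute the minimal polynomial of γ. From γ = √14 + √138: γ^2 = 14 + 2√(1932) + 138 = 152 + 2√(1932), so γ^2 - 152 = 2√(1932); squaring, (γ^2 - 152)^2 = 4·1932, i.e. γ^4 - 304γ^2 + 23104 - 7728 = 0, i.e. γ^4 - 304γ^2 + 15376 = 0. So γ is a root of x^4 - 304x^2 + 15376. This polynomial is irreducible over Q: it has no rational root (each ±√14 ± √138 is irrational), and any factorization into two quadratics over Q would force √(1932) ∈ Q (pairing opposite roots) or √14, √138 ∈ Q (other pairings), all impossible. Hence [Q(γ):Q] = 4 = [Q(√14, √138):Q], so Q(γ) = Q(√14, √138).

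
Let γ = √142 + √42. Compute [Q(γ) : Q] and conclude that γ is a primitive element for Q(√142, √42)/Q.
[Q(γ) : Q] = 4 (equivalently, Q(γ) = Q(√142, √42))

Obviously Q(γ) ⊆ Q(√142, √42), and [Q(√142, √42):Q] = 4 (since 142, 42 are distinct squarefree integers > 1 with 5964 not a perfect square). To show equality we compute the minimal polynomial of γ. From γ = √142 + √42: γ^2 = 142 + 2√(5964) + 42 = 184 + 2√(5964), so γ^2 - 184 = 2√(5964); squaring, (γ^2 - 184)^2 = 4·5964, i.e. γ^4 - 368γ^2 + 33856 - 23856 = 0, i.e. γ^4 - 368γ^2 + 10000 = 0. So γ is a root of x^4 - 368x^2 + 10000. This polynomial is irreducible over Q: it has no rational root (each ±√142 ± √42 is irrational), and any factorization into two quadratics over Q would force √(5964) ∈ Q (pairing opposite roots) or √142, √42 ∈ Q (other pairings), all impossible. Hence [Q(γ):Q] = 4 = [Q(√142, √42):Q], so Q(γ) = Q(√142, √42).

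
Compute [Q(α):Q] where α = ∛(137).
[Q(α):Q] = 3

The minimal polynomial of α is x^3 - 137, irreducible over Q since 137 is not a perfect cube (so x^3 - 137 has no rational root). Hence [Q(α):Q] = deg(m_α) = 3.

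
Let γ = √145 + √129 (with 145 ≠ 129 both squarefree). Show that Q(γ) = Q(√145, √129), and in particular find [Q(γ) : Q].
[Q(γ) : Q] = 4 (equivalently, Q(γ) = Q(√145, √129))

Obviously Q(γ) ⊆ Q(√145, √129), and [Q(√145, √129):Q] = 4 (since 145, 129 are distinct squarefree integers > 1 with 18705 not a perfect square). To show equality we compute the minimal polynomial of γ. From γ = √145 + √129: γ^2 = 145 + 2√(18705) + 129 = 274 + 2√(18705), so γ^2 - 274 = 2√(18705); squaring, (γ^2 - 274)^2 = 4·18705, i.e. γ^4 - 548γ^2 + 75076 - 74820 = 0, i.e. γ^4 - 548γ^2 + 256 = 0. So γ is a root of x^4 - 548x^2 + 256. This polynomial is irreducible over Q: it has no rational root (each ±√145 ± √129 is irrational), and any factorization into two quadratics over Q would force √(18705) ∈ Q (pairing opposite roots) or √145, √129 ∈ Q (other pairings), all impossible. Hence [Q(γ):Q] = 4 = [Q(√145, √129):Q], so Q(γ) = Q(√145, √129).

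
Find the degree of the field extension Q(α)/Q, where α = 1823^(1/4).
[Q(α):Q] = 4

α is a root of x^4 - 1823. By Eisenstein's criterion at the prime p = 1823 (which divides the constant term 1823 but p^2 = 3323329 does not, since 1823 is squarefree), x^4 - 1823 is irreducible over Q. Hence [Q(α):Q] = 4.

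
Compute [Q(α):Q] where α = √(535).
[Q(α):Q] = 2

[Q(α):Q] equals the degree of the minimal polynomial of α. Here α^2 = 535 and x^2 - 535 is irreducible (d = 535 is squarefree, ≠ 1, hence not a square), so deg(m_α) = 2. Thus [Q(α):Q] = 2.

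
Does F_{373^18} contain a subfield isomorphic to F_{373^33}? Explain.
No: F_{373^33} is not a subfield of F_{373^18}

F_{p^m} embeds in F_{p^n} iff m | n. Here 33 ∤ 18 (since 18 = 0·33 + 18 with remainder 18 ≠ 0), so F_{373^33} is not a subfield of F_{373^18}. Equivalently: if it were, the tower law would give 33 = [F_{373^33}:F_373] dividing [F_{373^18}:F_373] = 18, contradiction.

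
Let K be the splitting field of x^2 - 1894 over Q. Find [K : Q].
[K : Q] = 2

f(x) = x^2 - 1894 factors as (x - √1894)(x + √1894). The splitting field is K = Q(√1894). Since 1894 is squarefree and > 1, it is not a perfect square, so x^2 - 1894 is irreducible over Q and [Q(√1894) : Q] = 2. Hence [K : Q] = 2.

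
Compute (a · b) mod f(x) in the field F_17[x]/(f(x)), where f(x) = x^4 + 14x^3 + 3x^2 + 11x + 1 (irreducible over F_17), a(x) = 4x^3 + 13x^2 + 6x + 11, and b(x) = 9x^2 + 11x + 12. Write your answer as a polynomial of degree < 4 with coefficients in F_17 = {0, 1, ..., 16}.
a · b ≡ 9x^3 + 2x^2 + 3x + 16 (mod f(x))

Multiply in F_17[x]: a(x)·b(x) = (4x^3 + 13x^2 + 6x + 11)·(9x^2 + 11x + 12) = 2x^5 + 8x^4 + 7x^3 + 15x^2 + 6x + 13. This has degree ≥ 4, so divide by f(x) over F_17: 2x^5 + 8x^4 + 7x^3 + 15x^2 + 6x + 13 = (2x + 14)·(x^4 + 14x^3 + 3x^2 + 11x + 1) + (9x^3 + 2x^2 + 3x + 16). Hence a·b ≡ 9x^3 + 2x^2 + 3x + 16 (mod f). (F_17[x]/(f) is a field with 17^4 = 83521 elements since f is irreducible of degree 4.)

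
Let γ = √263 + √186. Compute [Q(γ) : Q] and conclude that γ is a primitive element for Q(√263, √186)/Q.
[Q(γ) : Q] = 4 (equivalently, Q(γ) = Q(√263, √186))

Obviously Q(γ) ⊆ Q(√263, √186), and [Q(√263, √186):Q] = 4 (since 263, 186 are distinct squarefree integers > 1 with 48918 not a perfect square). To show equality we compute the minimal polynomial of γ. From γ = √263 + √186: γ^2 = 263 + 2√(48918) + 186 = 449 + 2√(48918), so γ^2 - 449 = 2√(48918); squaring, (γ^2 - 449)^2 = 4·48918, i.e. γ^4 - 898γ^2 + 201601 - 195672 = 0, i.e. γ^4 - 898γ^2 + 5929 = 0. So γ is a root of x^4 - 898x^2 + 5929. This polynomial is irreducible over Q: it has no rational root (each ±√263 ± √186 is irrational), and any factorization into two quadratics over Q would force √(48918) ∈ Q (pairing opposite roots) or √263, √186 ∈ Q (other pairings), all impossible. Hence [Q(γ):Q] = 4 = [Q(√263, √186):Q], so Q(γ) = Q(√263, √186).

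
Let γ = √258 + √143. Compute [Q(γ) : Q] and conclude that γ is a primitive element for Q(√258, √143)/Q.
[Q(γ) : Q] = 4 (equivalently, Q(γ) = Q(√258, √143))

Obviously Q(γ) ⊆ Q(√258, √143), and [Q(√258, √143):Q] = 4 (since 258, 143 are distinct squarefree integers > 1 with 36894 not a perfect square). To show equality we compute the minimal polynomial of γ. From γ = √258 + √143: γ^2 = 258 + 2√(36894) + 143 = 401 + 2√(36894), so γ^2 - 401 = 2√(36894); squaring, (γ^2 - 401)^2 = 4·36894, i.e. γ^4 - 802γ^2 + 160801 - 147576 = 0, i.e. γ^4 - 802γ^2 + 13225 = 0. So γ is a root of x^4 - 802x^2 + 13225. This polynomial is irreducible over Q: it has no rational root (each ±√258 ± √143 is irrational), and any factorization into two quadratics over Q would force √(36894) ∈ Q (pairing opposite roots) or √258, √143 ∈ Q (other pairings), all impossible. Hence [Q(γ):Q] = 4 = [Q(√258, √143):Q], so Q(γ) = Q(√258, √143).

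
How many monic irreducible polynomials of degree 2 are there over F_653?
There are 212878 monic irreducible polynomials of degree 2 over F_653

Each element of F_{653^2} that lies in no proper subfield is a root of exactly one monic irreducible of degree 2 over F_653, and each such polynomial has 2 distinct roots in F_{653^2}. By Möbius inversion the count is N_653(2) = (1/2) Σ_{d|2} μ(2/d) · 653^d = (1/2)(μ(2)·653^1 + μ(1)·653^2) = 425756/2 = 212878.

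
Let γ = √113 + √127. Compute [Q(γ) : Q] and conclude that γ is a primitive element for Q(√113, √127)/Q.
[Q(γ) : Q] = 4 (equivalently, Q(γ) = Q(√113, √127))

Obviously Q(γ) ⊆ Q(√113, √127), and [Q(√113, √127):Q] = 4 (since 113, 127 are distinct squarefree integers > 1 with 14351 not a perfect square). To show equality we compute the minimal polynomial of γ. From γ = √113 + √127: γ^2 = 113 + 2√(14351) + 127 = 240 + 2√(14351), so γ^2 - 240 = 2√(14351); squaring, (γ^2 - 240)^2 = 4·14351, i.e. γ^4 - 480γ^2 + 57600 - 57404 = 0, i.e. γ^4 - 480γ^2 + 196 = 0. So γ is a root of x^4 - 480x^2 + 196. This polynomial is irreducible over Q: it has no rational root (each ±√113 ± √127 is irrational), and any factorization into two quadratics over Q would force √(14351) ∈ Q (pairing opposite roots) or √113, √127 ∈ Q (other pairings), all impossible. Hence [Q(γ):Q] = 4 = [Q(√113, √127):Q], so Q(γ) = Q(√113, √127).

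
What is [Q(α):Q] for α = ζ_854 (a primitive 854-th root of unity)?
[Q(α):Q] = 360

The minimal polynomial of ζ_854 over Q is the 854-th cyclotomic polynomial Φ_854(x), which is irreducible over Q and has degree φ(854) = 360. Hence [Q(α):Q] = φ(854) = 360.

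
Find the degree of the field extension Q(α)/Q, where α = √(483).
[Q(α):Q] = 2

[Q(α):Q] equals the degree of the minimal polynomial of α. Here α^2 = 483 and x^2 - 483 is irreducible (d = 483 is squarefree, ≠ 1, hence not a square), so deg(m_α) = 2. Thus [Q(α):Q] = 2.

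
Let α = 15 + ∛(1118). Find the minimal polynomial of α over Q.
m_α(x) = x^3 - 45x^2 + 675x - 4493

Set β = α - 15 = ∛(1118), so β^3 = 1118. Then (α - 15)^3 - 1118 = 0, i.e. α is a root of g(x) = (x - 15)^3 - 1118 = x^3 - 45x^2 + 675x - 4493. Since g(x) = h(x - 15) where h(x) = x^3 - 1118, and h is irreducible over Q (because 1118 is not a perfect cube, so h has no rational root, and a monic cubic with no rational root is irreducible), g is also irreducible (irreducibility is preserved under the substitution x → x - 15). Hence m_α(x) = x^3 - 45x^2 + 675x - 4493.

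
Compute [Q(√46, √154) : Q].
[Q(√46, √154) : Q] = 4

[Q(√46):Q] = 2 (min poly x^2 - 46, irreducible since 46 is squarefree > 1). For the top step, suppose √154 ∈ Q(√46), say √154 = c + d√46 with c, d ∈ Q. Squaring: 154 = c^2 + 46d^2 + 2cd√46. Since √46 ∉ Q this forces 2cd = 0. If d = 0 then √154 = c ∈ Q, contradicting 154 squarefree > 1. If c = 0 then 154 = 46d^2, so 46·154 = (46d)^2 is a perfect square in Q — but 46·154 = 7084 is not a perfect square (since 46 and 154 are distinct squarefree integers). Contradiction. Hence √154 ∉ Q(√46), so x^2 - 154 stays irreducible over Q(√46) and [Q(√46, √154) : Q(√46)] = 2. By the tower law, [Q(√46, √154) : Q] = 2 · 2 = 4.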